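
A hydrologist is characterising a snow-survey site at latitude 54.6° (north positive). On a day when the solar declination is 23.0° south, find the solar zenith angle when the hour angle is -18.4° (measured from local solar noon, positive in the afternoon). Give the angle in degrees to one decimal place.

79.2°

cos θ_z = sin φ sin δ + cos φ cos δ cos H = (0.8151)(-0.3907) + (0.5793)(0.9205)(0.9489) = 0.1875.
θ_z = arccos(0.1875) = 79.19°.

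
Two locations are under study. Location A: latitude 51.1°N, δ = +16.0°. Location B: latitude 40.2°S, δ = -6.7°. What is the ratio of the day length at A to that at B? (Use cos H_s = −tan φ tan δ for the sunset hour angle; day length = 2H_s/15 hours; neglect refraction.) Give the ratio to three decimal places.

A: H_s = arccos(−tan 51.1° · tan 16.0°) = 110.82°, so 2H_s/15 = 14.7760 h.
B: H_s = arccos(−tan -40.2° · tan -6.7°) = 95.70°, so 2H_s/15 = 12.7600 h.
Ratio A/B = 14.7760 / 12.7600 = 1.1580.

1.158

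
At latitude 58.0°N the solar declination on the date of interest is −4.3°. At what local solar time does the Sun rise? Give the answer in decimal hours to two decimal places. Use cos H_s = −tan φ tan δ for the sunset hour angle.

The sunset hour angle satisfies cos H_s = −tan φ tan δ = 0.1203, giving H_s = 83.09°.
Sunrise is at 12 − H_s/15 = 12 − 5.539 = 6.461 h local solar time.

6.46 h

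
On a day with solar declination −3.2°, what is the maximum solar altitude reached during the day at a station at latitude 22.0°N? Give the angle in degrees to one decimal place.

At local solar noon the hour angle is zero, so the elevation is 90° − |φ − δ| = 90° − |22.0° − (-3.2°)| = 90° − 25.2° = 64.8°.

64.8°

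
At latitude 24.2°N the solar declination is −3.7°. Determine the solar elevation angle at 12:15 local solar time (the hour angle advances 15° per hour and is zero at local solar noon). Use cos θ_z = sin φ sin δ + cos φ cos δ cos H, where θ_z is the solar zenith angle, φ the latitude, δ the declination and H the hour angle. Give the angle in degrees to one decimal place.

61.9°

Hour angle H = 15° × (12.25 − 12) = 3.75°.
cos θ_z = sin φ sin δ + cos φ cos δ cos H = (0.4099)(-0.0645) + (0.9121)(0.9979)(0.9979) = 0.8818.
θ_z = arccos(0.8818) = 28.14°, so the elevation is 90° − 28.14° = 61.86°.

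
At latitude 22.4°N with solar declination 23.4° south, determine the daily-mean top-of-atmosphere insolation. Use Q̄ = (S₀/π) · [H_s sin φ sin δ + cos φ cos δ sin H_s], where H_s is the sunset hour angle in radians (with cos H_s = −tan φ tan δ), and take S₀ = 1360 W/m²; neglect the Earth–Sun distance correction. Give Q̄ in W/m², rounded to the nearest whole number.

270 W/m²

The sunset hour angle satisfies cos H_s = −tan φ tan δ = 0.1784, giving H_s = 79.72°. In radians, H_s = 1.3914.
H_s sin φ sin δ = 1.3914 × 0.3811 × -0.3971 = -0.2106.
cos φ cos δ sin H_s = 0.9245 × 0.9178 × 0.9840 = 0.8349.
Q̄ = (1360/π) × (-0.2106 + 0.8349) = 432.90 × 0.6243 = 270.26 W/m².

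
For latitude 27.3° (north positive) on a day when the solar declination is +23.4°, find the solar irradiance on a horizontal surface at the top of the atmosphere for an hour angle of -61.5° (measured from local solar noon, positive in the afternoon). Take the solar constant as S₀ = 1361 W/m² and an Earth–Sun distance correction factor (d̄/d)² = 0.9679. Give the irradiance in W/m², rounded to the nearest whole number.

cos θ_z = sin(27.3°) sin(23.4°) + cos(27.3°) cos(23.4°) cos(-61.50°) = 0.1822 + 0.3891 = 0.5713.
Top-of-atmosphere irradiance = S₀ (d̄/d)² cos θ_z = 1361 × 0.9679 × 0.5713 = 752.58 W/m².

753 W/m²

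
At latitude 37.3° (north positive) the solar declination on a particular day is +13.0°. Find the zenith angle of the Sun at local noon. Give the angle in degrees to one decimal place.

24.3°

At local solar noon the hour angle is zero, so the zenith angle is |φ − δ| = |37.3° − (13.0°)| = 24.3°.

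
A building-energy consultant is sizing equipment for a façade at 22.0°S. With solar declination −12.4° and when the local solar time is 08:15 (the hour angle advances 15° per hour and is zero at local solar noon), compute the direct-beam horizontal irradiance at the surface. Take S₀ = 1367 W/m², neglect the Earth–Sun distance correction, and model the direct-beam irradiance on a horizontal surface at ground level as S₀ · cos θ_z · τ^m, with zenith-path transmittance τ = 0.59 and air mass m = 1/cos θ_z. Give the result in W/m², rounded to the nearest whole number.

323 W/m²

Hour angle H = 15° × (8.25 − 12) = -56.25°.
cos θ_z = sin(-22.0°) sin(-12.4°) + cos(-22.0°) cos(-12.4°) cos(-56.25°) = 0.0804 + 0.5031 = 0.5835.
Air mass m = 1/cos θ_z = 1/0.5835 = 1.714; τ^m = 0.59^1.714 = 0.4048.
Surface direct beam = 1367 × 0.5835 × 0.4048 = 322.89 W/m².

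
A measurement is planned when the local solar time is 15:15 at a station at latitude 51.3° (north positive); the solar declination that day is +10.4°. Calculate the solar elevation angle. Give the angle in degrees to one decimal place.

Hour angle H = 15° × (15.25 − 12) = 48.75°.
cos θ_z = sin(51.3°) sin(10.4°) + cos(51.3°) cos(10.4°) cos(48.75°) = 0.1409 + 0.4055 = 0.5464.
θ_z = arccos(0.5464) = 56.88°, so the elevation is 90° − 56.88° = 33.12°.

33.1°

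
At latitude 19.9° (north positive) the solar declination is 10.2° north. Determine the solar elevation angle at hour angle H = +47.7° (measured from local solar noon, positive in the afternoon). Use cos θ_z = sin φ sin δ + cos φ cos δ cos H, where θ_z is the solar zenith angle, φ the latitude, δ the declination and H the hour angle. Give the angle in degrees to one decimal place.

With φ = 19.9°, δ = 10.2°, H = 47.70°: sin φ sin δ = 0.0603, cos φ cos δ cos H = 0.6228, so cos θ_z = 0.6831.
θ_z = arccos(0.6831) = 46.91°, so the elevation is 90° − 46.91° = 43.09°.

43.1°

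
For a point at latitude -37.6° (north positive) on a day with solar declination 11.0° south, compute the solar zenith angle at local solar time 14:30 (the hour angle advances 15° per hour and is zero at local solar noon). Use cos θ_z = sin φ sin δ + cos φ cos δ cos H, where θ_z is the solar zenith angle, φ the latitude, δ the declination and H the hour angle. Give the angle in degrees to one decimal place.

42.8°

Hour angle H = 15° × (14.5 − 12) = 37.50°.
With φ = -37.6°, δ = -11.0°, H = 37.50°: sin φ sin δ = 0.1164, cos φ cos δ cos H = 0.6170, so cos θ_z = 0.7334.
θ_z = arccos(0.7334) = 42.83°.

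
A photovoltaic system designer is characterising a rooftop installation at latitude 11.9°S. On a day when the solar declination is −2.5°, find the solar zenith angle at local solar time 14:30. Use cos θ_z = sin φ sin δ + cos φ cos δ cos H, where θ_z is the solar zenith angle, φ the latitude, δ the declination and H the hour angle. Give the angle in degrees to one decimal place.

38.3°

Hour angle H = 15° × (14.5 − 12) = 37.50°.
With φ = -11.9°, δ = -2.5°, H = 37.50°: sin φ sin δ = 0.0090, cos φ cos δ cos H = 0.7756, so cos θ_z = 0.7846.
θ_z = arccos(0.7846) = 38.32°.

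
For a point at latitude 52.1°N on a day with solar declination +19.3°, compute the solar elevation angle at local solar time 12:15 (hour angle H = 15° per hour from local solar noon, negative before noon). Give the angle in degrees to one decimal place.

Hour angle H = 15° × (12.25 − 12) = 3.75°.
With φ = 52.1°, δ = 19.3°, H = 3.75°: sin φ sin δ = 0.2608, cos φ cos δ cos H = 0.5785, so cos θ_z = 0.8393.
θ_z = arccos(0.8393) = 32.93°, so the elevation is 90° − 32.93° = 57.07°.

57.1°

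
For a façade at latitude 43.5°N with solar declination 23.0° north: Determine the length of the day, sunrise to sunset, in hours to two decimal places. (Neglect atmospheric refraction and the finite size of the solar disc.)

15.17 hours

cos H_s = −tan(43.5°) · tan(23.0°) = -0.4028, so H_s = arccos(-0.4028) = 113.75°.
Day length = 2 H_s / 15° h⁻¹ = 227.50° / 15 = 15.167 h.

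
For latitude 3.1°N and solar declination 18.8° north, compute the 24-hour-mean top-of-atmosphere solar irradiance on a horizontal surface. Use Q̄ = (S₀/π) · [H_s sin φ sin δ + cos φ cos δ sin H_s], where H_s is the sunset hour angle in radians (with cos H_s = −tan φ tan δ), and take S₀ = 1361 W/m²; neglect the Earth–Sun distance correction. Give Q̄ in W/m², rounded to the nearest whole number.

cos H_s = −tan(3.1°) · tan(18.8°) = -0.0184, so H_s = arccos(-0.0184) = 91.05°. In radians, H_s = 1.5891.
H_s sin φ sin δ = 1.5891 × 0.0541 × 0.3223 = 0.0277.
cos φ cos δ sin H_s = 0.9985 × 0.9466 × 0.9998 = 0.9450.
Q̄ = (1361/π) × (0.0277 + 0.9450) = 433.22 × 0.9727 = 421.39 W/m².

421 W/m²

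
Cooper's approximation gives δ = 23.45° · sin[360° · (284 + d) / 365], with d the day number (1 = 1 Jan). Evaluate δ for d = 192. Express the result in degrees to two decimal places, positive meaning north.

+22.11°

360 × (284 + 192) / 365 = 469.479°; sin(469.479°) = 0.9428.
δ = 23.45 × 0.9428 = 22.109° ≈ +22.11°.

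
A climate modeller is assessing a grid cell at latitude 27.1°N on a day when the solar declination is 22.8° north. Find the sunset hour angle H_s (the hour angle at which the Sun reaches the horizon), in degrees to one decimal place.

102.4°

The sunset hour angle satisfies cos H_s = −tan φ tan δ = -0.2151, giving H_s = 102.42°.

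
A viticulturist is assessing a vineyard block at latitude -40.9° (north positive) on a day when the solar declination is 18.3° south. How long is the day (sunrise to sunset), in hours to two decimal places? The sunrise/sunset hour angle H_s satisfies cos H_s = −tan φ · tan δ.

14.22 hours

The sunset hour angle satisfies cos H_s = −tan φ tan δ = -0.2865, giving H_s = 106.65°.
Day length = 2 H_s / 15° h⁻¹ = 213.30° / 15 = 14.220 h.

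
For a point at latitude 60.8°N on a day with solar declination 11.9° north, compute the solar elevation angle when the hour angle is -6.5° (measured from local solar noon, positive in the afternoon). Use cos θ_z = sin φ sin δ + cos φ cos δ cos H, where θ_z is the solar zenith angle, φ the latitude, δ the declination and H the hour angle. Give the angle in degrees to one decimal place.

40.9°

With φ = 60.8°, δ = 11.9°, H = -6.50°: sin φ sin δ = 0.1800, cos φ cos δ cos H = 0.4743, so cos θ_z = 0.6543.
θ_z = arccos(0.6543) = 49.13°, so the elevation is 90° − 49.13° = 40.87°.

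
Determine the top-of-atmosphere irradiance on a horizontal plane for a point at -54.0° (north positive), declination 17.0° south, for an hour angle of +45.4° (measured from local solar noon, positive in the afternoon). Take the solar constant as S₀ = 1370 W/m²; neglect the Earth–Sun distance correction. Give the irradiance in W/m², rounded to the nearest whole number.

865 W/m²

cos θ_z = sin φ sin δ + cos φ cos δ cos H = (-0.8090)(-0.2924) + (0.5878)(0.9563)(0.7022) = 0.6313.
Top-of-atmosphere irradiance = S₀ cos θ_z = 1370 × 0.6313 = 864.88 W/m².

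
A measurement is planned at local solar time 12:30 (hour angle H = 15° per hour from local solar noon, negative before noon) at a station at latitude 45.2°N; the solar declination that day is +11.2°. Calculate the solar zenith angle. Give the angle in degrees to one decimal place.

Hour angle H = 15° × (12.5 − 12) = 7.50°.
cos θ_z = sin(45.2°) sin(11.2°) + cos(45.2°) cos(11.2°) cos(7.50°) = 0.1378 + 0.6853 = 0.8231.
θ_z = arccos(0.8231) = 34.60°.

34.6°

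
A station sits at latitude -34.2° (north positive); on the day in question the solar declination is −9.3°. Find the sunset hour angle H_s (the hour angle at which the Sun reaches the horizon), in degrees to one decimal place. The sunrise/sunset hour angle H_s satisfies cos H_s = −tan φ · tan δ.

The sunset hour angle satisfies cos H_s = −tan φ tan δ = -0.1113, giving H_s = 96.39°.

96.4°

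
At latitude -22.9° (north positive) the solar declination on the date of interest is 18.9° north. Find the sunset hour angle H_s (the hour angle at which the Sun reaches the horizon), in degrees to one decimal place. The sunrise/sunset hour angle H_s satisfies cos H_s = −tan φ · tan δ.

The sunset hour angle satisfies cos H_s = −tan φ tan δ = 0.1446, giving H_s = 81.69°.

81.7°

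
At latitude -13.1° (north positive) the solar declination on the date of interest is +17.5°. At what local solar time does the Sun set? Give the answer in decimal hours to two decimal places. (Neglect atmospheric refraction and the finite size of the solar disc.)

cos H_s = −tan(-13.1°) · tan(17.5°) = 0.0734, so H_s = arccos(0.0734) = 85.79°.
Sunset is at 12 + H_s/15 = 12 + 5.719 = 17.719 h local solar time.

17.72 h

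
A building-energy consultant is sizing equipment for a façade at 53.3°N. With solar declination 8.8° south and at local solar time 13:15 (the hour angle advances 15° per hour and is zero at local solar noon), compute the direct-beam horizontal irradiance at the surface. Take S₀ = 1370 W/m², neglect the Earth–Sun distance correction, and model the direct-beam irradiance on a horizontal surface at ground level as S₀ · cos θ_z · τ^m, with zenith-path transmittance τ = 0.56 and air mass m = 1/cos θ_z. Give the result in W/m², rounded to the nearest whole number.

Hour angle H = 15° × (13.25 − 12) = 18.75°.
cos θ_z = sin φ sin δ + cos φ cos δ cos H = (0.8018)(-0.1530) + (0.5976)(0.9882)(0.9469) = 0.4365.
Air mass m = 1/cos θ_z = 1/0.4365 = 2.291; τ^m = 0.56^2.291 = 0.2649.
Surface direct beam = 1370 × 0.4365 × 0.2649 = 158.41 W/m².

158 W/m²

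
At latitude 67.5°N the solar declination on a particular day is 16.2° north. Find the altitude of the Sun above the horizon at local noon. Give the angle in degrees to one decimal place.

38.7°

At local solar noon the hour angle is zero, so the elevation is 90° − |φ − δ| = 90° − |67.5° − (16.2°)| = 90° − 51.3° = 38.7°.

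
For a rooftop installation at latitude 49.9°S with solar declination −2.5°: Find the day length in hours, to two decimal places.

12.40 hours

cos H_s = −tan(-49.9°) · tan(-2.5°) = -0.0518, so H_s = arccos(-0.0518) = 92.97°.
Day length = 2 H_s / 15° h⁻¹ = 185.94° / 15 = 12.396 h.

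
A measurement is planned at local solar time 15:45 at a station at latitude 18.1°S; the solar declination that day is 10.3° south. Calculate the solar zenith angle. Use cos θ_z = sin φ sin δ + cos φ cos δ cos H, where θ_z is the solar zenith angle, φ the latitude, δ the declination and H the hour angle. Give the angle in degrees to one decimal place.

54.9°

Hour angle H = 15° × (15.75 − 12) = 56.25°.
With φ = -18.1°, δ = -10.3°, H = 56.25°: sin φ sin δ = 0.0555, cos φ cos δ cos H = 0.5196, so cos θ_z = 0.5751.
θ_z = arccos(0.5751) = 54.89°.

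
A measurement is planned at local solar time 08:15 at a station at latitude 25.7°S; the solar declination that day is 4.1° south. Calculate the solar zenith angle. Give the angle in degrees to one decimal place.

58.0°

Hour angle H = 15° × (8.25 − 12) = -56.25°.
With φ = -25.7°, δ = -4.1°, H = -56.25°: sin φ sin δ = 0.0310, cos φ cos δ cos H = 0.4993, so cos θ_z = 0.5303.
θ_z = arccos(0.5303) = 57.97°.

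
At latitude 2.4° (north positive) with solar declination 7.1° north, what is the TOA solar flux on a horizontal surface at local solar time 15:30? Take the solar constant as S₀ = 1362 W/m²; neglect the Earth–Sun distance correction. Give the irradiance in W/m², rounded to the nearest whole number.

829 W/m²

Hour angle H = 15° × (15.5 − 12) = 52.50°.
cos θ_z = sin(2.4°) sin(7.1°) + cos(2.4°) cos(7.1°) cos(52.50°) = 0.0052 + 0.6036 = 0.6088.
Top-of-atmosphere irradiance = S₀ cos θ_z = 1362 × 0.6088 = 829.19 W/m².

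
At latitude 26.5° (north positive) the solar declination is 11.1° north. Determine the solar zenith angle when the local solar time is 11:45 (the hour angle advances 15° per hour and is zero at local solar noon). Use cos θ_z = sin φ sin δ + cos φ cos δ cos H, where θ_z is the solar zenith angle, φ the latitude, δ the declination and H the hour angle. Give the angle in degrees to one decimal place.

Hour angle H = 15° × (11.75 − 12) = -3.75°.
cos θ_z = sin(26.5°) sin(11.1°) + cos(26.5°) cos(11.1°) cos(-3.75°) = 0.0859 + 0.8763 = 0.9622.
θ_z = arccos(0.9622) = 15.80°.

15.8°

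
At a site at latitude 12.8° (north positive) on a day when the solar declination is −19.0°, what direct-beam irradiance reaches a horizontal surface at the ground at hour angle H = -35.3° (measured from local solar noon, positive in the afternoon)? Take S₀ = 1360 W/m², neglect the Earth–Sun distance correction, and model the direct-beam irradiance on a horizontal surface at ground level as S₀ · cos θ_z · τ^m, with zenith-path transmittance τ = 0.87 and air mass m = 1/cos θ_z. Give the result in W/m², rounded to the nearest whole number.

754 W/m²

cos θ_z = sin(12.8°) sin(-19.0°) + cos(12.8°) cos(-19.0°) cos(-35.30°) = -0.0721 + 0.7525 = 0.6804.
Air mass m = 1/cos θ_z = 1/0.6804 = 1.470; τ^m = 0.87^1.470 = 0.8149.
Surface direct beam = 1360 × 0.6804 × 0.8149 = 754.06 W/m².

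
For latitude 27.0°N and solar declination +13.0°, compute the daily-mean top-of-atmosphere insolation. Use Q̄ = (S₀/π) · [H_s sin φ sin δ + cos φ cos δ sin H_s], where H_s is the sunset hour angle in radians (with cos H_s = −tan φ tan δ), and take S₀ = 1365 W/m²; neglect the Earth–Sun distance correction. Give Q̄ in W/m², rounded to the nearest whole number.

The sunset hour angle satisfies cos H_s = −tan φ tan δ = -0.1176, giving H_s = 96.75°. In radians, H_s = 1.6886.
H_s sin φ sin δ = 1.6886 × 0.4540 × 0.2250 = 0.1725.
cos φ cos δ sin H_s = 0.8910 × 0.9744 × 0.9931 = 0.8622.
Q̄ = (1365/π) × (0.1725 + 0.8622) = 434.49 × 1.0347 = 449.57 W/m².

450 W/m²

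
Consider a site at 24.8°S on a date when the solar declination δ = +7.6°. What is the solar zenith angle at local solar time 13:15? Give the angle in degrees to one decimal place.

37.2°

Hour angle H = 15° × (13.25 − 12) = 18.75°.
cos θ_z = sin φ sin δ + cos φ cos δ cos H = (-0.4195)(0.1323) + (0.9078)(0.9912)(0.9469) = 0.7965.
θ_z = arccos(0.7965) = 37.20°.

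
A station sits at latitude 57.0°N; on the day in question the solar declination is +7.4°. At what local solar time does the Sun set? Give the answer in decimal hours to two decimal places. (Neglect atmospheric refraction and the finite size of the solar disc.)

18.77 h

The sunset hour angle satisfies cos H_s = −tan φ tan δ = -0.2000, giving H_s = 101.54°.
Sunset is at 12 + H_s/15 = 12 + 6.769 = 18.769 h local solar time.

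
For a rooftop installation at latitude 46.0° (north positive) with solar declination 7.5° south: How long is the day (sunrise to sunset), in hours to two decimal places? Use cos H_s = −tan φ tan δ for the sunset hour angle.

cos H_s = −tan(46.0°) · tan(-7.5°) = 0.1363, so H_s = arccos(0.1363) = 82.17°.
Day length = 2 H_s / 15° h⁻¹ = 164.34° / 15 = 10.956 h.

10.96 hours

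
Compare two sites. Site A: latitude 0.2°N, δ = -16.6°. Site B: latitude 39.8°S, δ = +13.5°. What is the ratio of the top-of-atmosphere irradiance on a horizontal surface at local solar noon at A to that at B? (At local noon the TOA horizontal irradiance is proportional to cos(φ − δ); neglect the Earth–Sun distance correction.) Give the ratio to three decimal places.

A: cos θ_z = cos(0.2° − (-16.6°)) = 0.9573.
B: cos θ_z = cos(-39.8° − (13.5°)) = 0.5976.
Ratio A/B = 0.9573 / 0.5976 = 1.6019.

1.602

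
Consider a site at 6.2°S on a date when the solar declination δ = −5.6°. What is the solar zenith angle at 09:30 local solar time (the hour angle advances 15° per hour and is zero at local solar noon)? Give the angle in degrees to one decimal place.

Hour angle H = 15° × (9.5 − 12) = -37.50°.
cos θ_z = sin(-6.2°) sin(-5.6°) + cos(-6.2°) cos(-5.6°) cos(-37.50°) = 0.0105 + 0.7849 = 0.7954.
θ_z = arccos(0.7954) = 37.31°.

37.3°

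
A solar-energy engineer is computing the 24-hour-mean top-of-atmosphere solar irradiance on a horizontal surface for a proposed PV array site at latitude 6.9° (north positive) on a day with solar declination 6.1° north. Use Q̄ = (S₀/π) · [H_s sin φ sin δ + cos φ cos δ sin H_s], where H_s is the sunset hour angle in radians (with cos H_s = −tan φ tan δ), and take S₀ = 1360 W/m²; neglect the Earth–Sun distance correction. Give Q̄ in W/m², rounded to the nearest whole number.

−tan φ tan δ = −(0.1210)(0.1069) = -0.0129; H_s = arccos(-0.0129) = 90.74°. In radians, H_s = 1.5837.
H_s sin φ sin δ = 1.5837 × 0.1201 × 0.1063 = 0.0202.
cos φ cos δ sin H_s = 0.9928 × 0.9943 × 0.9999 = 0.9870.
Q̄ = (1360/π) × (0.0202 + 0.9870) = 432.90 × 1.0072 = 436.02 W/m².

436 W/m²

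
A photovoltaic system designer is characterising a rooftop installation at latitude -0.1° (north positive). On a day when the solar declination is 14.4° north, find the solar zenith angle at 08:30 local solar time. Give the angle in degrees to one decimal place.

53.9°

Hour angle H = 15° × (8.5 − 12) = -52.50°.
cos θ_z = sin(-0.1°) sin(14.4°) + cos(-0.1°) cos(14.4°) cos(-52.50°) = -0.0004 + 0.5896 = 0.5892.
θ_z = arccos(0.5892) = 53.90°.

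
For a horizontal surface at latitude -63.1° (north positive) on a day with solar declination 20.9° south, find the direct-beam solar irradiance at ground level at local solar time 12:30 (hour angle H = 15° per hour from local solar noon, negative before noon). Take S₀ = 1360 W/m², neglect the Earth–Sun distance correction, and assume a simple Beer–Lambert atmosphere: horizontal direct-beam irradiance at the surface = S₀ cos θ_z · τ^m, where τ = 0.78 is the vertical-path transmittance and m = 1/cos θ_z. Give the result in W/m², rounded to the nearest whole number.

Hour angle H = 15° × (12.5 − 12) = 7.50°.
With φ = -63.1°, δ = -20.9°, H = 7.50°: sin φ sin δ = 0.3181, cos φ cos δ cos H = 0.4191, so cos θ_z = 0.7372.
Air mass m = 1/cos θ_z = 1/0.7372 = 1.356; τ^m = 0.78^1.356 = 0.7140.
Surface direct beam = 1360 × 0.7372 × 0.7140 = 715.85 W/m².

716 W/m²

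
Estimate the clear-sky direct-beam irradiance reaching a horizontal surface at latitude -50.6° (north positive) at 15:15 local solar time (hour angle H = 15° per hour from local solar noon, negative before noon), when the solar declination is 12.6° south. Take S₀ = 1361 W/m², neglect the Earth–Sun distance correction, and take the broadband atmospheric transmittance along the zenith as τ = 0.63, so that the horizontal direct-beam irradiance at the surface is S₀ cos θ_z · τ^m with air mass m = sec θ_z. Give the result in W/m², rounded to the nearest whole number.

Hour angle H = 15° × (15.25 − 12) = 48.75°.
With φ = -50.6°, δ = -12.6°, H = 48.75°: sin φ sin δ = 0.1686, cos φ cos δ cos H = 0.4084, so cos θ_z = 0.5770.
Air mass m = 1/cos θ_z = 1/0.5770 = 1.733; τ^m = 0.63^1.733 = 0.4490.
Surface direct beam = 1361 × 0.5770 × 0.4490 = 352.60 W/m².

353 W/m²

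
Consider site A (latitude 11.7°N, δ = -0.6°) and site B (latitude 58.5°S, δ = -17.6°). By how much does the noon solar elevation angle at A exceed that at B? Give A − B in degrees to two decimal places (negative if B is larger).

A: 90° − |11.7 − (-0.6)| = 77.70°.
B: 90° − |-58.5 − (-17.6)| = 49.10°.
A − B = 77.70 − 49.10 = 28.60°.

+28.60°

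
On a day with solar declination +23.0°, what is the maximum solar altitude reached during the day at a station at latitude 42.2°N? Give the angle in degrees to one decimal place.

At local solar noon the hour angle is zero, so the elevation is 90° − |φ − δ| = 90° − |42.2° − (23.0°)| = 90° − 19.2° = 70.8°.

70.8°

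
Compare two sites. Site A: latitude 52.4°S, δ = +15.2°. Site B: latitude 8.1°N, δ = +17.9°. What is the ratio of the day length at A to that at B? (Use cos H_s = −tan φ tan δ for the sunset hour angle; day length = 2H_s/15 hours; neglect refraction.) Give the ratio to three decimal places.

0.749

A: H_s = arccos(−tan -52.4° · tan 15.2°) = 69.34°, so 2H_s/15 = 9.2453 h.
B: H_s = arccos(−tan 8.1° · tan 17.9°) = 92.63°, so 2H_s/15 = 12.3507 h.
Ratio A/B = 9.2453 / 12.3507 = 0.7486.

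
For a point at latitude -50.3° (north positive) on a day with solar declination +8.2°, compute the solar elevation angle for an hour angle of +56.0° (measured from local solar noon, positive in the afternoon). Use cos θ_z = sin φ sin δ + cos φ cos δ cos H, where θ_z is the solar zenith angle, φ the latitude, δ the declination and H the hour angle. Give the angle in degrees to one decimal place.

cos θ_z = sin φ sin δ + cos φ cos δ cos H = (-0.7694)(0.1426) + (0.6388)(0.9898)(0.5592) = 0.2439.
θ_z = arccos(0.2439) = 75.88°, so the elevation is 90° − 75.88° = 14.12°.

14.1°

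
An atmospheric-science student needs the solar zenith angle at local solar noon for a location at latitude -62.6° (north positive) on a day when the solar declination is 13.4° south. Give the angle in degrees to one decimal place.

At local solar noon the hour angle is zero, so the zenith angle is |φ − δ| = |-62.6° − (-13.4°)| = 49.2°.

49.2°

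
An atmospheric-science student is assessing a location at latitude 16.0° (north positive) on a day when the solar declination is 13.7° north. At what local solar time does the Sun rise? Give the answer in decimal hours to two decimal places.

cos H_s = −tan(16.0°) · tan(13.7°) = -0.0699, so H_s = arccos(-0.0699) = 94.01°.
Sunrise is at 12 − H_s/15 = 12 − 6.267 = 5.733 h local solar time.

5.73 h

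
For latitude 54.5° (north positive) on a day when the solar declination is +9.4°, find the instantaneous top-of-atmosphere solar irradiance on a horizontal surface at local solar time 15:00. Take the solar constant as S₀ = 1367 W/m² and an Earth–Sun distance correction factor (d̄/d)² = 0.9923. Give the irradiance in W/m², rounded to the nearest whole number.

730 W/m²

Hour angle H = 15° × (15 − 12) = 45.00°.
With φ = 54.5°, δ = 9.4°, H = 45.00°: sin φ sin δ = 0.1330, cos φ cos δ cos H = 0.4051, so cos θ_z = 0.5381.
Top-of-atmosphere irradiance = S₀ (d̄/d)² cos θ_z = 1367 × 0.9923 × 0.5381 = 729.92 W/m².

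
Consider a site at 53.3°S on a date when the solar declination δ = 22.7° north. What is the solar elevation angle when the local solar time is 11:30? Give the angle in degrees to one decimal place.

13.7°

Hour angle H = 15° × (11.5 − 12) = -7.50°.
cos θ_z = sin(-53.3°) sin(22.7°) + cos(-53.3°) cos(22.7°) cos(-7.50°) = -0.3094 + 0.5466 = 0.2372.
θ_z = arccos(0.2372) = 76.28°, so the elevation is 90° − 76.28° = 13.72°.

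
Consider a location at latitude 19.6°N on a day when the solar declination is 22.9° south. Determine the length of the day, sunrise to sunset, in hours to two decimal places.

10.85 hours

cos H_s = −tan(19.6°) · tan(-22.9°) = 0.1504, so H_s = arccos(0.1504) = 81.35°.
Day length = 2 H_s / 15° h⁻¹ = 162.70° / 15 = 10.847 h.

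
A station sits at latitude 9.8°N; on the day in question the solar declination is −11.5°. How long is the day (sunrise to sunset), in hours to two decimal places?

The sunset hour angle satisfies cos H_s = −tan φ tan δ = 0.0351, giving H_s = 87.99°.
Day length = 2 H_s / 15° h⁻¹ = 175.98° / 15 = 11.732 h.

11.73 hours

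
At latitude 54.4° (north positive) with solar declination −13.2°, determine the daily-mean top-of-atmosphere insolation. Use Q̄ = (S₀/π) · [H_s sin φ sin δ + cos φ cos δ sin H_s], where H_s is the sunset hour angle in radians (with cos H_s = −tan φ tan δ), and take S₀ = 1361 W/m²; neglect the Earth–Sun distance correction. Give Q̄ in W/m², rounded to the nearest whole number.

−tan φ tan δ = −(1.3968)(-0.2345) = 0.3275; H_s = arccos(0.3275) = 70.88°. In radians, H_s = 1.2371.
H_s sin φ sin δ = 1.2371 × 0.8131 × -0.2284 = -0.2297.
cos φ cos δ sin H_s = 0.5821 × 0.9736 × 0.9448 = 0.5354.
Q̄ = (1361/π) × (-0.2297 + 0.5354) = 433.22 × 0.3057 = 132.44 W/m².

132 W/m²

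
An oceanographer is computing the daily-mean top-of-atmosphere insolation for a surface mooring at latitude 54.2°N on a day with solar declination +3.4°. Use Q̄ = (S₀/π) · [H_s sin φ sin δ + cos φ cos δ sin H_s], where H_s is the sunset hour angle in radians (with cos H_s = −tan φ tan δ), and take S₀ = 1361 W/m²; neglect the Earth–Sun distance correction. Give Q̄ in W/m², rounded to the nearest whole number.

287 W/m²

The sunset hour angle satisfies cos H_s = −tan φ tan δ = -0.0824, giving H_s = 94.73°. In radians, H_s = 1.6534.
H_s sin φ sin δ = 1.6534 × 0.8111 × 0.0593 = 0.0795.
cos φ cos δ sin H_s = 0.5850 × 0.9982 × 0.9966 = 0.5820.
Q̄ = (1361/π) × (0.0795 + 0.5820) = 433.22 × 0.6615 = 286.58 W/m².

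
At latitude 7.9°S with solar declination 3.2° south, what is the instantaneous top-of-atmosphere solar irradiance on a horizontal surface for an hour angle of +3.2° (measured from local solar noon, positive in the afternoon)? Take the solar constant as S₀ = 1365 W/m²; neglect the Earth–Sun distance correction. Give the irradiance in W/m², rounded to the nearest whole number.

1358 W/m²

cos θ_z = sin(-7.9°) sin(-3.2°) + cos(-7.9°) cos(-3.2°) cos(3.20°) = 0.0077 + 0.9874 = 0.9951.
Top-of-atmosphere irradiance = S₀ cos θ_z = 1365 × 0.9951 = 1358.31 W/m².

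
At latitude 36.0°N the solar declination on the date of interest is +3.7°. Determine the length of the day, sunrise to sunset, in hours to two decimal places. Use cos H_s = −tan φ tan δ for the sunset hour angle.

cos H_s = −tan(36.0°) · tan(3.7°) = -0.0470, so H_s = arccos(-0.0470) = 92.69°.
Day length = 2 H_s / 15° h⁻¹ = 185.38° / 15 = 12.359 h.

12.36 hours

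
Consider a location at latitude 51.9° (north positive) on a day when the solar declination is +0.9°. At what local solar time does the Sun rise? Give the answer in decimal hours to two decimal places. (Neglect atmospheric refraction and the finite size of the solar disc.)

−tan φ tan δ = −(1.2753)(0.0157) = -0.0200; H_s = arccos(-0.0200) = 91.15°.
Sunrise is at 12 − H_s/15 = 12 − 6.077 = 5.923 h local solar time.

5.92 h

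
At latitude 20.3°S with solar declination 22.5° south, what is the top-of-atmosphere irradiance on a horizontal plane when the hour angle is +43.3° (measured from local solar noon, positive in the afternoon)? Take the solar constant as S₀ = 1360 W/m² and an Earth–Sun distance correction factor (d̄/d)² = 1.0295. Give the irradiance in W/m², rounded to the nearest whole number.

With φ = -20.3°, δ = -22.5°, H = 43.30°: sin φ sin δ = 0.1328, cos φ cos δ cos H = 0.6306, so cos θ_z = 0.7634.
Top-of-atmosphere irradiance = S₀ (d̄/d)² cos θ_z = 1360 × 1.0295 × 0.7634 = 1068.85 W/m².

1069 W/m²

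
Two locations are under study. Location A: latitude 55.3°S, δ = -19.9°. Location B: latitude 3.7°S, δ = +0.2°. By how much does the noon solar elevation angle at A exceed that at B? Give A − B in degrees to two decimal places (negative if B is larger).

A: 90° − |-55.3 − (-19.9)| = 54.60°.
B: 90° − |-3.7 − (0.2)| = 86.10°.
A − B = 54.60 − 86.10 = -31.50°.

-31.50°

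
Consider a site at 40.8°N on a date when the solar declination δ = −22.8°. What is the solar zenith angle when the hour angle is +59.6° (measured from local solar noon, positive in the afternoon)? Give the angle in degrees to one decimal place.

84.3°

cos θ_z = sin(40.8°) sin(-22.8°) + cos(40.8°) cos(-22.8°) cos(59.60°) = -0.2532 + 0.3531 = 0.0999.
θ_z = arccos(0.0999) = 84.27°.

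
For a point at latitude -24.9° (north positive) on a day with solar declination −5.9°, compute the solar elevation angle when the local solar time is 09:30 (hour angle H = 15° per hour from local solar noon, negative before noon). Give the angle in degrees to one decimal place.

49.4°

Hour angle H = 15° × (9.5 − 12) = -37.50°.
With φ = -24.9°, δ = -5.9°, H = -37.50°: sin φ sin δ = 0.0433, cos φ cos δ cos H = 0.7158, so cos θ_z = 0.7591.
θ_z = arccos(0.7591) = 40.62°, so the elevation is 90° − 40.62° = 49.38°.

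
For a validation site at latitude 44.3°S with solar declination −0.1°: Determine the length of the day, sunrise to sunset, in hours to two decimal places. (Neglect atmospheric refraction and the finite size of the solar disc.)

12.01 hours

−tan φ tan δ = −(-0.9759)(-0.0017) = -0.0017; H_s = arccos(-0.0017) = 90.10°.
Day length = 2 H_s / 15° h⁻¹ = 180.20° / 15 = 12.013 h.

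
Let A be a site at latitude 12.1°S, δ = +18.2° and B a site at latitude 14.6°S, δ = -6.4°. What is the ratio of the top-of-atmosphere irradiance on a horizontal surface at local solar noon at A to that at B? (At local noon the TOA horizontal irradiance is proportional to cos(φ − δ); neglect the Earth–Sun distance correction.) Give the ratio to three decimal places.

A: cos θ_z = cos(-12.1° − (18.2°)) = 0.8634.
B: cos θ_z = cos(-14.6° − (-6.4°)) = 0.9898.
Ratio A/B = 0.8634 / 0.9898 = 0.8723.

0.872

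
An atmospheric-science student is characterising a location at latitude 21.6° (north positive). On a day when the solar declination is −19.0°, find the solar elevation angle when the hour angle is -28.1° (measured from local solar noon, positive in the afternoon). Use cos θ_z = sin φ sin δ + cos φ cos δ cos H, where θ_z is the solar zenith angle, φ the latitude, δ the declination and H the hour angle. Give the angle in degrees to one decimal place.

41.0°

cos θ_z = sin(21.6°) sin(-19.0°) + cos(21.6°) cos(-19.0°) cos(-28.10°) = -0.1198 + 0.7755 = 0.6557.
θ_z = arccos(0.6557) = 49.03°, so the elevation is 90° − 49.03° = 40.97°.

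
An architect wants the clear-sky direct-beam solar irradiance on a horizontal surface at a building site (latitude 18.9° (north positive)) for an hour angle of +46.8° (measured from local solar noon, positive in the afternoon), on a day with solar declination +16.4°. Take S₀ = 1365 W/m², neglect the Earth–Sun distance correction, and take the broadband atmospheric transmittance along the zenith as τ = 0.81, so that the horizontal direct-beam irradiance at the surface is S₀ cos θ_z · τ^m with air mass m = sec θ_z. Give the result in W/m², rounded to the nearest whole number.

724 W/m²

cos θ_z = sin φ sin δ + cos φ cos δ cos H = (0.3239)(0.2823) + (0.9461)(0.9593)(0.6845) = 0.7127.
Air mass m = 1/cos θ_z = 1/0.7127 = 1.403; τ^m = 0.81^1.403 = 0.7441.
Surface direct beam = 1365 × 0.7127 × 0.7441 = 723.89 W/m².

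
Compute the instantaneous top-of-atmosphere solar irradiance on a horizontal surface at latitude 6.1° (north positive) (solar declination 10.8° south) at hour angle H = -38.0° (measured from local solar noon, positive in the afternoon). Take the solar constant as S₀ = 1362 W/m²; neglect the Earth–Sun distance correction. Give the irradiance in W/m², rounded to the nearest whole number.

1021 W/m²

With φ = 6.1°, δ = -10.8°, H = -38.00°: sin φ sin δ = -0.0199, cos φ cos δ cos H = 0.7697, so cos θ_z = 0.7498.
Top-of-atmosphere irradiance = S₀ cos θ_z = 1362 × 0.7498 = 1021.23 W/m².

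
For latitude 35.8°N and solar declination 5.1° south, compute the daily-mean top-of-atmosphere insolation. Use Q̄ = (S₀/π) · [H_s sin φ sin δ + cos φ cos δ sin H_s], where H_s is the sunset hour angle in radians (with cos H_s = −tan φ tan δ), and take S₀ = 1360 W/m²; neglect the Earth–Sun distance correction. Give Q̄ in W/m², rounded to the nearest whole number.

The sunset hour angle satisfies cos H_s = −tan φ tan δ = 0.0644, giving H_s = 86.31°. In radians, H_s = 1.5064.
H_s sin φ sin δ = 1.5064 × 0.5850 × -0.0889 = -0.0783.
cos φ cos δ sin H_s = 0.8111 × 0.9960 × 0.9979 = 0.8062.
Q̄ = (1360/π) × (-0.0783 + 0.8062) = 432.90 × 0.7279 = 315.11 W/m².

315 W/m²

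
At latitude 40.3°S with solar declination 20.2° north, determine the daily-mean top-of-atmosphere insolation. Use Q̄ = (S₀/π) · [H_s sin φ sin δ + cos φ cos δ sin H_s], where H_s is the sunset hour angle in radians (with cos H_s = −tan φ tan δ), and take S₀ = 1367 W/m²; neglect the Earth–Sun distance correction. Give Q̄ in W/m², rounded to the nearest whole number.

−tan φ tan δ = −(-0.8481)(0.3679) = 0.3120; H_s = arccos(0.3120) = 71.82°. In radians, H_s = 1.2535.
H_s sin φ sin δ = 1.2535 × -0.6468 × 0.3453 = -0.2800.
cos φ cos δ sin H_s = 0.7627 × 0.9385 × 0.9501 = 0.6801.
Q̄ = (1367/π) × (-0.2800 + 0.6801) = 435.13 × 0.4001 = 174.10 W/m².

174 W/m²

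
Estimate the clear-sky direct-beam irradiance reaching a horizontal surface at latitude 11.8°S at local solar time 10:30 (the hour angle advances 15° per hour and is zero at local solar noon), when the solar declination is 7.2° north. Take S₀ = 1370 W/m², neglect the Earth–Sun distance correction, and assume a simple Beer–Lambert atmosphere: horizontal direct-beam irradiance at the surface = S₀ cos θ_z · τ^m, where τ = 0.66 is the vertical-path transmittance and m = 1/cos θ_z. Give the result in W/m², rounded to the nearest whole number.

Hour angle H = 15° × (10.5 − 12) = -22.50°.
cos θ_z = sin(-11.8°) sin(7.2°) + cos(-11.8°) cos(7.2°) cos(-22.50°) = -0.0256 + 0.8972 = 0.8716.
Air mass m = 1/cos θ_z = 1/0.8716 = 1.147; τ^m = 0.66^1.147 = 0.6209.
Surface direct beam = 1370 × 0.8716 × 0.6209 = 741.41 W/m².

741 W/m²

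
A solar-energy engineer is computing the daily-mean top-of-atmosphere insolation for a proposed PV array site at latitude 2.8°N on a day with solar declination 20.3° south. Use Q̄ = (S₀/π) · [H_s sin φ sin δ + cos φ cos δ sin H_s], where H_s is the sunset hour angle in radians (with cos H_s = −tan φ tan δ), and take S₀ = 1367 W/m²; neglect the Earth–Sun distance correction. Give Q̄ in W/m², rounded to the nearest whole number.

396 W/m²

cos H_s = −tan(2.8°) · tan(-20.3°) = 0.0181, so H_s = arccos(0.0181) = 88.96°. In radians, H_s = 1.5526.
H_s sin φ sin δ = 1.5526 × 0.0488 × -0.3469 = -0.0263.
cos φ cos δ sin H_s = 0.9988 × 0.9379 × 0.9998 = 0.9366.
Q̄ = (1367/π) × (-0.0263 + 0.9366) = 435.13 × 0.9103 = 396.10 W/m².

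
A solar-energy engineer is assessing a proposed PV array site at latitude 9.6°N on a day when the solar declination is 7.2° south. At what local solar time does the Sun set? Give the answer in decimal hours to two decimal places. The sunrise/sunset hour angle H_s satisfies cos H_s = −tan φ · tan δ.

17.92 h

The sunset hour angle satisfies cos H_s = −tan φ tan δ = 0.0214, giving H_s = 88.77°.
Sunset is at 12 + H_s/15 = 12 + 5.918 = 17.918 h local solar time.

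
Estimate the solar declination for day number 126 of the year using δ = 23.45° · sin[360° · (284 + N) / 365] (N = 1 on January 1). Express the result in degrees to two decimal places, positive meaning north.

360 × (284 + 126) / 365 = 404.384°; sin(404.384°) = 0.6995.
δ = 23.45 × 0.6995 = 16.403° ≈ +16.40°.

+16.40°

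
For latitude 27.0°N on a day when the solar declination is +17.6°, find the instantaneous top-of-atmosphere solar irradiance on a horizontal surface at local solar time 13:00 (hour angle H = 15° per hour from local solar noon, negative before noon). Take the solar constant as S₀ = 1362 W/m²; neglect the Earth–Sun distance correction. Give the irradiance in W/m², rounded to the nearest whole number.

1304 W/m²

Hour angle H = 15° × (13 − 12) = 15.00°.
With φ = 27.0°, δ = 17.6°, H = 15.00°: sin φ sin δ = 0.1373, cos φ cos δ cos H = 0.8204, so cos θ_z = 0.9577.
Top-of-atmosphere irradiance = S₀ cos θ_z = 1362 × 0.9577 = 1304.39 W/m².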